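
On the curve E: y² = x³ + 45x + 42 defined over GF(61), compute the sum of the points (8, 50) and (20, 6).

(60, 39)

(8, 50) + (20, 6). λ = (6 - 50)/(20 - 8) ≡ 17/12 mod 61. 12⁻¹ ≡ 56 (mod 61), so λ ≡ 37.
  x = λ² - 8 - 20 = 1369 - 28 ≡ 60; y = λ·(8 - 60) - 50 ≡ 39. → (60, 39)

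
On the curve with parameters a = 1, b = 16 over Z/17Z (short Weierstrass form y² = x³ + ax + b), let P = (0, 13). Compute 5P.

(1, 1)

Repeated addition: build up to 5P.
2P: tangent at (0, 13): λ = (3·0² + 1)/(2·13) ≡ 1/9. 9⁻¹ ≡ 2 (mod 17), so λ ≡ 1·2 ≡ 2.
  x = λ² - 0 - 0 = 4 - 0 ≡ 4; y = λ·(0 - 4) - 13 ≡ 13. → (4, 13)
3P: (4, 13) + (0, 13). λ = (13 - 13)/(0 - 4) ≡ 0/13 mod 17. 13⁻¹ ≡ 4 (mod 17) since 13·4 = 52 ≡ 1, so λ ≡ 0.
  x = λ² - 4 - 0 = 0 - 4 ≡ 13; y = λ·(4 - 13) - 13 ≡ 4. → (13, 4)
4P: (13, 4) + (0, 13). λ = (13 - 4)/(0 - 13) ≡ 9/4 mod 17. 4⁻¹ ≡ 13 (mod 17), so λ ≡ 15.
  x = λ² - 13 - 0 = 225 - 13 ≡ 8; y = λ·(13 - 8) - 4 ≡ 3. → (8, 3)
5P: (8, 3) + (0, 13). λ = (13 - 3)/(0 - 8) ≡ 10/9 mod 17. 9⁻¹ ≡ 2 (mod 17), so λ ≡ 3.
  x = λ² - 8 - 0 = 9 - 8 ≡ 1; y = λ·(8 - 1) - 3 ≡ 1. → (1, 1)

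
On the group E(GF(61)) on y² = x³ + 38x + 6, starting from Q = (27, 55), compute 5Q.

Repeated addition: build up to 5Q.
2Q: tangent at (27, 55): λ = (3·27² + 38)/(2·55) ≡ 29/49. 49⁻¹ ≡ 5 (mod 61), so λ ≡ 29·5 ≡ 23.
  x = λ² - 27 - 27 = 529 - 54 ≡ 48; y = λ·(27 - 48) - 55 ≡ 11. → (48, 11)
3Q: (48, 11) + (27, 55). λ = (55 - 11)/(27 - 48) ≡ 44/40 mod 61. 40⁻¹ ≡ 29 (mod 61), so λ ≡ 56.
  x = λ² - 48 - 27 = 3136 - 75 ≡ 11; y = λ·(48 - 11) - 11 ≡ 48. → (11, 48)
4Q: (11, 48) + (27, 55). λ = (55 - 48)/(27 - 11) ≡ 7/16 mod 61. 16⁻¹ ≡ 42 (mod 61) since 16·42 = 672 ≡ 1, so λ ≡ 50.
  x = λ² - 11 - 27 = 2500 - 38 ≡ 22; y = λ·(11 - 22) - 48 ≡ 12. → (22, 12)
5Q: (22, 12) + (27, 55). λ = (55 - 12)/(27 - 22) ≡ 43/5 mod 61. 5⁻¹ ≡ 49 (mod 61), so λ ≡ 33.
  x = λ² - 22 - 27 = 1089 - 49 ≡ 3; y = λ·(22 - 3) - 12 ≡ 5. → (3, 5)

(3, 5)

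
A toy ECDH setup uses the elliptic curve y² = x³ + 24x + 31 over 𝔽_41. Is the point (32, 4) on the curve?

y² = 4² ≡ 16; x³ + 24x + 31 = 33567 ≡ 29 (mod 41). 16 ≠ 29.

no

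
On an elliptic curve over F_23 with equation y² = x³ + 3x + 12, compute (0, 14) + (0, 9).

The two points share x = 0 and their y-coordinates satisfy 14 + 9 ≡ 0 (mod 23), so they are inverses. Their sum is 𝒪.

O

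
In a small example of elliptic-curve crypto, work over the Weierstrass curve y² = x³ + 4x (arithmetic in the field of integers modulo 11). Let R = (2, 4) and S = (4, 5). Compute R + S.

(8, 4)

(2, 4) + (4, 5). λ = (5 - 4)/(4 - 2) ≡ 1/2 mod 11. 2⁻¹ ≡ 6 (mod 11), so λ ≡ 6.
  x = λ² - 2 - 4 = 36 - 6 ≡ 8; y = λ·(2 - 8) - 4 ≡ 4. → (8, 4)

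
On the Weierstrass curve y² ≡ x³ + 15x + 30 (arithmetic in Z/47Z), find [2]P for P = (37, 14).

(32, 7)

tangent at (37, 14): λ = (3·37² + 15)/(2·14) ≡ 33/28. 28⁻¹ ≡ 42 (mod 47), so λ ≡ 33·42 ≡ 23.
  x = λ² - 37 - 37 = 529 - 74 ≡ 32; y = λ·(37 - 32) - 14 ≡ 7. → (32, 7)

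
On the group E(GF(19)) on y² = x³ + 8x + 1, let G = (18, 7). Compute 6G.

(12, 18)

Repeated addition: build up to 6G.
2G: tangent at (18, 7): λ = (3·18² + 8)/(2·7) ≡ 11/14. 14⁻¹ ≡ 15 (mod 19) since 14·15 = 210 ≡ 1, so λ ≡ 11·15 ≡ 13.
  x = λ² - 18 - 18 = 169 - 36 ≡ 0; y = λ·(18 - 0) - 7 ≡ 18. → (0, 18)
3G: (0, 18) + (18, 7). λ = (7 - 18)/(18 - 0) ≡ 8/18 mod 19. 18⁻¹ ≡ 18 (mod 19), so λ ≡ 11.
  x = λ² - 0 - 18 = 121 - 18 ≡ 8; y = λ·(0 - 8) - 18 ≡ 8. → (8, 8)
4G: (8, 8) + (18, 7). λ = (7 - 8)/(18 - 8) ≡ 18/10 mod 19. 10⁻¹ ≡ 2 (mod 19), so λ ≡ 17.
  x = λ² - 8 - 18 = 289 - 26 ≡ 16; y = λ·(8 - 16) - 8 ≡ 8. → (16, 8)
5G: (16, 8) + (18, 7). λ = (7 - 8)/(18 - 16) ≡ 18/2 mod 19. 2⁻¹ ≡ 10 (mod 19) since 2·10 = 20 ≡ 1, so λ ≡ 9.
  x = λ² - 16 - 18 = 81 - 34 ≡ 9; y = λ·(16 - 9) - 8 ≡ 17. → (9, 17)
6G: (9, 17) + (18, 7). λ = (7 - 17)/(18 - 9) ≡ 9/9 mod 19. 9⁻¹ ≡ 17 (mod 19) since 9·17 = 153 ≡ 1, so λ ≡ 1.
  x = λ² - 9 - 18 = 1 - 27 ≡ 12; y = λ·(9 - 12) - 17 ≡ 18. → (12, 18)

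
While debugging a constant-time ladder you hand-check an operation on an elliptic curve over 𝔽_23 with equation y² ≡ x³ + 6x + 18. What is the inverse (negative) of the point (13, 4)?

(13, 19)

-(13, 4) = (13, -4 mod 23) = (13, 19).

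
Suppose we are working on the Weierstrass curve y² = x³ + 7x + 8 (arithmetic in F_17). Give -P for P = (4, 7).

-(4, 7) = (4, -7 mod 17) = (4, 10).

(4, 10)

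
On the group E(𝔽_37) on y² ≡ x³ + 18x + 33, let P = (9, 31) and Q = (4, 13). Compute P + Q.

(9, 31) + (4, 13). λ = (13 - 31)/(4 - 9) ≡ 19/32 mod 37. 32⁻¹ ≡ 22 (mod 37) since 32·22 = 704 ≡ 1, so λ ≡ 11.
  x = λ² - 9 - 4 = 121 - 13 ≡ 34; y = λ·(9 - 34) - 31 ≡ 27. → (34, 27)

(34, 27)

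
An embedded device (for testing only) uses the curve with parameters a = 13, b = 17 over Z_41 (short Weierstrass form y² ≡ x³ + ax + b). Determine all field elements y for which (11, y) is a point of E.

none

x³ + 13x + 17 = 1491 ≡ 15 (mod 41).
15 is a non-residue mod 41; no y exists.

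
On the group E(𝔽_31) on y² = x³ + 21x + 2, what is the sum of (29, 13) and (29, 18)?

The two points share x = 29 and their y-coordinates satisfy 13 + 18 ≡ 0 (mod 31), so they are inverses. Their sum is 𝒪.

O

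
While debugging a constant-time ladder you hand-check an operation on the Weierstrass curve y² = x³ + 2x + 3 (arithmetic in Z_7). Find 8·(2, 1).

Write P = (2, 1).
Repeated addition: build up to 8P.
2P: tangent at (2, 1): λ = (3·2² + 2)/(2·1) ≡ 0/2. 2⁻¹ ≡ 4 (mod 7) since 2·4 = 8 ≡ 1, so λ ≡ 0·4 ≡ 0.
  x = λ² - 2 - 2 = 0 - 4 ≡ 3; y = λ·(2 - 3) - 1 ≡ 6. → (3, 6)
3P: (3, 6) + (2, 1). λ = (1 - 6)/(2 - 3) ≡ 2/6 mod 7. 6⁻¹ ≡ 6 (mod 7) since 6·6 = 36 ≡ 1, so λ ≡ 5.
  x = λ² - 3 - 2 = 25 - 5 ≡ 6; y = λ·(3 - 6) - 6 ≡ 0. → (6, 0)
4P: (6, 0) + (2, 1). λ = (1 - 0)/(2 - 6) ≡ 1/3 mod 7. 3⁻¹ ≡ 5 (mod 7) since 3·5 = 15 ≡ 1, so λ ≡ 5.
  x = λ² - 6 - 2 = 25 - 8 ≡ 3; y = λ·(6 - 3) - 0 ≡ 1. → (3, 1)
5P: (3, 1) + (2, 1). λ = (1 - 1)/(2 - 3) ≡ 0/6 mod 7. 6⁻¹ ≡ 6 (mod 7), so λ ≡ 0.
  x = λ² - 3 - 2 = 0 - 5 ≡ 2; y = λ·(3 - 2) - 1 ≡ 6. → (2, 6)
6P: (2, 6) + (2, 1): same x and y₁ ≡ -y₂, so the sum is the point at infinity.
7P: the point at infinity + (2, 1) = (2, 1) (identity).
8P: tangent at (2, 1): λ = (3·2² + 2)/(2·1) ≡ 0/2. 2⁻¹ ≡ 4 (mod 7), so λ ≡ 0·4 ≡ 0.
  x = λ² - 2 - 2 = 0 - 4 ≡ 3; y = λ·(2 - 3) - 1 ≡ 6. → (3, 6)

(3, 6)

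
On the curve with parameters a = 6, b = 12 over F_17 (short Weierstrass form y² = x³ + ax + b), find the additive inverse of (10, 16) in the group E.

-(10, 16) = (10, -16 mod 17) = (10, 1).

(10, 1)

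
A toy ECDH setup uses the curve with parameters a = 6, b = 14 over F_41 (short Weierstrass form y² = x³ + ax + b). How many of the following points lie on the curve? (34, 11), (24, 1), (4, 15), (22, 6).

(34, 11): 11² ≡ 39, rhs ≡ 39 → on.
(24, 1): 1² ≡ 1, rhs ≡ 1 → on.
(4, 15): 15² ≡ 20, rhs ≡ 20 → on.
(22, 6): 6² ≡ 36, rhs ≡ 11 → off.

3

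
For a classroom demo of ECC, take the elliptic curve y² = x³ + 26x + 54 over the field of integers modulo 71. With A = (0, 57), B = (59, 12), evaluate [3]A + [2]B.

(53, 12)

First 3A:
Repeated addition: build up to 3A.
2A: tangent at (0, 57): λ = (3·0² + 26)/(2·57) ≡ 26/43. 43⁻¹ ≡ 38 (mod 71), so λ ≡ 26·38 ≡ 65.
  x = λ² - 0 - 0 = 4225 - 0 ≡ 36; y = λ·(0 - 36) - 57 ≡ 17. → (36, 17)
3A: (36, 17) + (0, 57). λ = (57 - 17)/(0 - 36) ≡ 40/35 mod 71. 35⁻¹ ≡ 69 (mod 71) since 35·69 = 2415 ≡ 1, so λ ≡ 62.
  x = λ² - 36 - 0 = 3844 - 36 ≡ 45; y = λ·(36 - 45) - 17 ≡ 64. → (45, 64)
3A = (45, 64).
Next 2B:
Repeated addition: build up to 2B.
2B: tangent at (59, 12): λ = (3·59² + 26)/(2·12) ≡ 32/24. 24⁻¹ ≡ 3 (mod 71), so λ ≡ 32·3 ≡ 25.
  x = λ² - 59 - 59 = 625 - 118 ≡ 10; y = λ·(59 - 10) - 12 ≡ 6. → (10, 6)
2B = (10, 6).
Finally 3A + 2B:
(45, 64) + (10, 6). λ = (6 - 64)/(10 - 45) ≡ 13/36 mod 71. 36⁻¹ ≡ 2 (mod 71), so λ ≡ 26.
  x = λ² - 45 - 10 = 676 - 55 ≡ 53; y = λ·(45 - 53) - 64 ≡ 12. → (53, 12)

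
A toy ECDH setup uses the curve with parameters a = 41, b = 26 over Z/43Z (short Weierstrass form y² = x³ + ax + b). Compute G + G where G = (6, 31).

tangent at (6, 31): λ = (3·6² + 41)/(2·31) ≡ 20/19. 19⁻¹ ≡ 34 (mod 43), so λ ≡ 20·34 ≡ 35.
  x = λ² - 6 - 6 = 1225 - 12 ≡ 9; y = λ·(6 - 9) - 31 ≡ 36. → (9, 36)

(9, 36)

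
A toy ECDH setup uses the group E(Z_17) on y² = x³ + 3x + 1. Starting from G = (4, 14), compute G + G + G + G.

Repeated addition: build up to 4G.
2G: tangent at (4, 14): λ = (3·4² + 3)/(2·14) ≡ 0/11. 11⁻¹ ≡ 14 (mod 17), so λ ≡ 0·14 ≡ 0.
  x = λ² - 4 - 4 = 0 - 8 ≡ 9; y = λ·(4 - 9) - 14 ≡ 3. → (9, 3)
3G: (9, 3) + (4, 14). λ = (14 - 3)/(4 - 9) ≡ 11/12 mod 17. 12⁻¹ ≡ 10 (mod 17), so λ ≡ 8.
  x = λ² - 9 - 4 = 64 - 13 ≡ 0; y = λ·(9 - 0) - 3 ≡ 1. → (0, 1)
4G: (0, 1) + (4, 14). λ = (14 - 1)/(4 - 0) ≡ 13/4 mod 17. 4⁻¹ ≡ 13 (mod 17) since 4·13 = 52 ≡ 1, so λ ≡ 16.
  x = λ² - 0 - 4 = 256 - 4 ≡ 14; y = λ·(0 - 14) - 1 ≡ 13. → (14, 13)

(14, 13)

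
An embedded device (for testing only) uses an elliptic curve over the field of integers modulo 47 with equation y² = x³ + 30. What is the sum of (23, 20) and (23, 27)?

O

The two points share x = 23 and their y-coordinates satisfy 20 + 27 ≡ 0 (mod 47), so they are inverses. Their sum is the point at infinity.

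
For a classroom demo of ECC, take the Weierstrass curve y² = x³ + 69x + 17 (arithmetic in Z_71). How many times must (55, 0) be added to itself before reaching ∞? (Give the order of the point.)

2

2P: (55, 0) + (55, 0): same x and y₁ ≡ -y₂, so the sum is ∞.
2P = ∞, so the order is 2.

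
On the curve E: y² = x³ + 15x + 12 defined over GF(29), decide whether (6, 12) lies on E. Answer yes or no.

y² = 12² ≡ 28; x³ + 15x + 12 = 318 ≡ 28 (mod 29). 28 = 28.

yes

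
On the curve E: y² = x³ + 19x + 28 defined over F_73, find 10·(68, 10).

Write P = (68, 10).
Repeated addition: build up to 10P.
2P: tangent at (68, 10): λ = (3·68² + 19)/(2·10) ≡ 21/20. 20⁻¹ ≡ 11 (mod 73) since 20·11 = 220 ≡ 1, so λ ≡ 21·11 ≡ 12.
  x = λ² - 68 - 68 = 144 - 136 ≡ 8; y = λ·(68 - 8) - 10 ≡ 53. → (8, 53)
3P: (8, 53) + (68, 10). λ = (10 - 53)/(68 - 8) ≡ 30/60 mod 73. 60⁻¹ ≡ 28 (mod 73) since 60·28 = 1680 ≡ 1, so λ ≡ 37.
  x = λ² - 8 - 68 = 1369 - 76 ≡ 52; y = λ·(8 - 52) - 53 ≡ 71. → (52, 71)
4P: (52, 71) + (68, 10). λ = (10 - 71)/(68 - 52) ≡ 12/16 mod 73. 16⁻¹ ≡ 32 (mod 73), so λ ≡ 19.
  x = λ² - 52 - 68 = 361 - 120 ≡ 22; y = λ·(52 - 22) - 71 ≡ 61. → (22, 61)
5P: (22, 61) + (68, 10). λ = (10 - 61)/(68 - 22) ≡ 22/46 mod 73. 46⁻¹ ≡ 27 (mod 73), so λ ≡ 10.
  x = λ² - 22 - 68 = 100 - 90 ≡ 10; y = λ·(22 - 10) - 61 ≡ 59. → (10, 59)
6P: (10, 59) + (68, 10). λ = (10 - 59)/(68 - 10) ≡ 24/58 mod 73. 58⁻¹ ≡ 34 (mod 73) since 58·34 = 1972 ≡ 1, so λ ≡ 13.
  x = λ² - 10 - 68 = 169 - 78 ≡ 18; y = λ·(10 - 18) - 59 ≡ 56. → (18, 56)
7P: (18, 56) + (68, 10). λ = (10 - 56)/(68 - 18) ≡ 27/50 mod 73. 50⁻¹ ≡ 19 (mod 73) since 50·19 = 950 ≡ 1, so λ ≡ 2.
  x = λ² - 18 - 68 = 4 - 86 ≡ 64; y = λ·(18 - 64) - 56 ≡ 71. → (64, 71)
8P: (64, 71) + (68, 10). λ = (10 - 71)/(68 - 64) ≡ 12/4 mod 73. 4⁻¹ ≡ 55 (mod 73) since 4·55 = 220 ≡ 1, so λ ≡ 3.
  x = λ² - 64 - 68 = 9 - 132 ≡ 23; y = λ·(64 - 23) - 71 ≡ 52. → (23, 52)
9P: (23, 52) + (68, 10). λ = (10 - 52)/(68 - 23) ≡ 31/45 mod 73. 45⁻¹ ≡ 13 (mod 73) since 45·13 = 585 ≡ 1, so λ ≡ 38.
  x = λ² - 23 - 68 = 1444 - 91 ≡ 39; y = λ·(23 - 39) - 52 ≡ 70. → (39, 70)
10P: (39, 70) + (68, 10). λ = (10 - 70)/(68 - 39) ≡ 13/29 mod 73. 29⁻¹ ≡ 68 (mod 73), so λ ≡ 8.
  x = λ² - 39 - 68 = 64 - 107 ≡ 30; y = λ·(39 - 30) - 70 ≡ 2. → (30, 2)

(30, 2)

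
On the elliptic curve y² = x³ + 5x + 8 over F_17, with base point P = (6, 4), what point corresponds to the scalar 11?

(6, 4)

Repeated addition: build up to 11P.
2P: tangent at (6, 4): λ = (3·6² + 5)/(2·4) ≡ 11/8. 8⁻¹ ≡ 15 (mod 17) since 8·15 = 120 ≡ 1, so λ ≡ 11·15 ≡ 12.
  x = λ² - 6 - 6 = 144 - 12 ≡ 13; y = λ·(6 - 13) - 4 ≡ 14. → (13, 14)
3P: (13, 14) + (6, 4). λ = (4 - 14)/(6 - 13) ≡ 7/10 mod 17. 10⁻¹ ≡ 12 (mod 17) since 10·12 = 120 ≡ 1, so λ ≡ 16.
  x = λ² - 13 - 6 = 256 - 19 ≡ 16; y = λ·(13 - 16) - 14 ≡ 6. → (16, 6)
4P: (16, 6) + (6, 4). λ = (4 - 6)/(6 - 16) ≡ 15/7 mod 17. 7⁻¹ ≡ 5 (mod 17), so λ ≡ 7.
  x = λ² - 16 - 6 = 49 - 22 ≡ 10; y = λ·(16 - 10) - 6 ≡ 2. → (10, 2)
5P: (10, 2) + (6, 4). λ = (4 - 2)/(6 - 10) ≡ 2/13 mod 17. 13⁻¹ ≡ 4 (mod 17) since 13·4 = 52 ≡ 1, so λ ≡ 8.
  x = λ² - 10 - 6 = 64 - 16 ≡ 14; y = λ·(10 - 14) - 2 ≡ 0. → (14, 0)
6P: (14, 0) + (6, 4). λ = (4 - 0)/(6 - 14) ≡ 4/9 mod 17. 9⁻¹ ≡ 2 (mod 17) since 9·2 = 18 ≡ 1, so λ ≡ 8.
  x = λ² - 14 - 6 = 64 - 20 ≡ 10; y = λ·(14 - 10) - 0 ≡ 15. → (10, 15)
7P: (10, 15) + (6, 4). λ = (4 - 15)/(6 - 10) ≡ 6/13 mod 17. 13⁻¹ ≡ 4 (mod 17) since 13·4 = 52 ≡ 1, so λ ≡ 7.
  x = λ² - 10 - 6 = 49 - 16 ≡ 16; y = λ·(10 - 16) - 15 ≡ 11. → (16, 11)
8P: (16, 11) + (6, 4). λ = (4 - 11)/(6 - 16) ≡ 10/7 mod 17. 7⁻¹ ≡ 5 (mod 17), so λ ≡ 16.
  x = λ² - 16 - 6 = 256 - 22 ≡ 13; y = λ·(16 - 13) - 11 ≡ 3. → (13, 3)
9P: (13, 3) + (6, 4). λ = (4 - 3)/(6 - 13) ≡ 1/10 mod 17. 10⁻¹ ≡ 12 (mod 17) since 10·12 = 120 ≡ 1, so λ ≡ 12.
  x = λ² - 13 - 6 = 144 - 19 ≡ 6; y = λ·(13 - 6) - 3 ≡ 13. → (6, 13)
10P: (6, 13) + (6, 4): same x and y₁ ≡ -y₂, so the sum is the point at infinity.
11P: the point at infinity + (6, 4) = (6, 4) (identity).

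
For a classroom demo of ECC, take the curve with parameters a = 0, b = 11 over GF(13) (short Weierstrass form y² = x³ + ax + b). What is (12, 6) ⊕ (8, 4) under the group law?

(3, 5)

(12, 6) + (8, 4). λ = (4 - 6)/(8 - 12) ≡ 11/9 mod 13. 9⁻¹ ≡ 3 (mod 13) since 9·3 = 27 ≡ 1, so λ ≡ 7.
  x = λ² - 12 - 8 = 49 - 20 ≡ 3; y = λ·(12 - 3) - 6 ≡ 5. → (3, 5)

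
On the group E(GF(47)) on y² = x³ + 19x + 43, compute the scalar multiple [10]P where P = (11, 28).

(39, 32)

Repeated addition: build up to 10P.
2P: tangent at (11, 28): λ = (3·11² + 19)/(2·28) ≡ 6/9. 9⁻¹ ≡ 21 (mod 47), so λ ≡ 6·21 ≡ 32.
  x = λ² - 11 - 11 = 1024 - 22 ≡ 15; y = λ·(11 - 15) - 28 ≡ 32. → (15, 32)
3P: (15, 32) + (11, 28). λ = (28 - 32)/(11 - 15) ≡ 43/43 mod 47. 43⁻¹ ≡ 35 (mod 47), so λ ≡ 1.
  x = λ² - 15 - 11 = 1 - 26 ≡ 22; y = λ·(15 - 22) - 32 ≡ 8. → (22, 8)
4P: (22, 8) + (11, 28). λ = (28 - 8)/(11 - 22) ≡ 20/36 mod 47. 36⁻¹ ≡ 17 (mod 47) since 36·17 = 612 ≡ 1, so λ ≡ 11.
  x = λ² - 22 - 11 = 121 - 33 ≡ 41; y = λ·(22 - 41) - 8 ≡ 18. → (41, 18)
5P: (41, 18) + (11, 28). λ = (28 - 18)/(11 - 41) ≡ 10/17 mod 47. 17⁻¹ ≡ 36 (mod 47), so λ ≡ 31.
  x = λ² - 41 - 11 = 961 - 52 ≡ 16; y = λ·(41 - 16) - 18 ≡ 5. → (16, 5)
6P: (16, 5) + (11, 28). λ = (28 - 5)/(11 - 16) ≡ 23/42 mod 47. 42⁻¹ ≡ 28 (mod 47), so λ ≡ 33.
  x = λ² - 16 - 11 = 1089 - 27 ≡ 28; y = λ·(16 - 28) - 5 ≡ 22. → (28, 22)
7P: (28, 22) + (11, 28). λ = (28 - 22)/(11 - 28) ≡ 6/30 mod 47. 30⁻¹ ≡ 11 (mod 47), so λ ≡ 19.
  x = λ² - 28 - 11 = 361 - 39 ≡ 40; y = λ·(28 - 40) - 22 ≡ 32. → (40, 32)
8P: (40, 32) + (11, 28). λ = (28 - 32)/(11 - 40) ≡ 43/18 mod 47. 18⁻¹ ≡ 34 (mod 47) since 18·34 = 612 ≡ 1, so λ ≡ 5.
  x = λ² - 40 - 11 = 25 - 51 ≡ 21; y = λ·(40 - 21) - 32 ≡ 16. → (21, 16)
9P: (21, 16) + (11, 28). λ = (28 - 16)/(11 - 21) ≡ 12/37 mod 47. 37⁻¹ ≡ 14 (mod 47), so λ ≡ 27.
  x = λ² - 21 - 11 = 729 - 32 ≡ 39; y = λ·(21 - 39) - 16 ≡ 15. → (39, 15)
10P: (39, 15) + (11, 28). λ = (28 - 15)/(11 - 39) ≡ 13/19 mod 47. 19⁻¹ ≡ 5 (mod 47), so λ ≡ 18.
  x = λ² - 39 - 11 = 324 - 50 ≡ 39; y = λ·(39 - 39) - 15 ≡ 32. → (39, 32)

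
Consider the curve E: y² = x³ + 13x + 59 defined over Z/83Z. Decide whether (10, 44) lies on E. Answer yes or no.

y² = 44² ≡ 27; x³ + 13x + 59 = 1189 ≡ 27 (mod 83). 27 = 27.

yes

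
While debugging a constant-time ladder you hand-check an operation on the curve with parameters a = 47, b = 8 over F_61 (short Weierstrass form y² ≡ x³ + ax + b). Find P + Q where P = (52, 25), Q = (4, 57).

(19, 14)

(52, 25) + (4, 57). λ = (57 - 25)/(4 - 52) ≡ 32/13 mod 61. 13⁻¹ ≡ 47 (mod 61), so λ ≡ 40.
  x = λ² - 52 - 4 = 1600 - 56 ≡ 19; y = λ·(52 - 19) - 25 ≡ 14. → (19, 14)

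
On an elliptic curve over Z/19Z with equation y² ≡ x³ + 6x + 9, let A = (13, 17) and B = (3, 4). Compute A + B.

(13, 17) + (3, 4). λ = (4 - 17)/(3 - 13) ≡ 6/9 mod 19. 9⁻¹ ≡ 17 (mod 19), so λ ≡ 7.
  x = λ² - 13 - 3 = 49 - 16 ≡ 14; y = λ·(13 - 14) - 17 ≡ 14. → (14, 14)

(14, 14)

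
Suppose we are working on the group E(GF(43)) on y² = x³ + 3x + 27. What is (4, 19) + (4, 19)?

(41, 23)

tangent at (4, 19): λ = (3·4² + 3)/(2·19) ≡ 8/38. 38⁻¹ ≡ 17 (mod 43) since 38·17 = 646 ≡ 1, so λ ≡ 8·17 ≡ 7.
  x = λ² - 4 - 4 = 49 - 8 ≡ 41; y = λ·(4 - 41) - 19 ≡ 23. → (41, 23)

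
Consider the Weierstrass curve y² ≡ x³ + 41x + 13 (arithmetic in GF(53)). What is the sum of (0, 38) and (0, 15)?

O

The two points share x = 0 and their y-coordinates satisfy 38 + 15 ≡ 0 (mod 53), so they are inverses. Their sum is the point at infinity.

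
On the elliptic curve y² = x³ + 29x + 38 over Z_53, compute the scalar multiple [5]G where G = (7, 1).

Repeated addition: build up to 5G.
2G: tangent at (7, 1): λ = (3·7² + 29)/(2·1) ≡ 17/2. 2⁻¹ ≡ 27 (mod 53), so λ ≡ 17·27 ≡ 35.
  x = λ² - 7 - 7 = 1225 - 14 ≡ 45; y = λ·(7 - 45) - 1 ≡ 47. → (45, 47)
3G: (45, 47) + (7, 1). λ = (1 - 47)/(7 - 45) ≡ 7/15 mod 53. 15⁻¹ ≡ 46 (mod 53) since 15·46 = 690 ≡ 1, so λ ≡ 4.
  x = λ² - 45 - 7 = 16 - 52 ≡ 17; y = λ·(45 - 17) - 47 ≡ 12. → (17, 12)
4G: (17, 12) + (7, 1). λ = (1 - 12)/(7 - 17) ≡ 42/43 mod 53. 43⁻¹ ≡ 37 (mod 53), so λ ≡ 17.
  x = λ² - 17 - 7 = 289 - 24 ≡ 0; y = λ·(17 - 0) - 12 ≡ 12. → (0, 12)
5G: (0, 12) + (7, 1). λ = (1 - 12)/(7 - 0) ≡ 42/7 mod 53. 7⁻¹ ≡ 38 (mod 53) since 7·38 = 266 ≡ 1, so λ ≡ 6.
  x = λ² - 0 - 7 = 36 - 7 ≡ 29; y = λ·(0 - 29) - 12 ≡ 26. → (29, 26)

(29, 26)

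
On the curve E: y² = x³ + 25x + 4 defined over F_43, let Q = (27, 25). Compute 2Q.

(42, 8)

tangent at (27, 25): λ = (3·27² + 25)/(2·25) ≡ 19/7. 7⁻¹ ≡ 37 (mod 43), so λ ≡ 19·37 ≡ 15.
  x = λ² - 27 - 27 = 225 - 54 ≡ 42; y = λ·(27 - 42) - 25 ≡ 8. → (42, 8)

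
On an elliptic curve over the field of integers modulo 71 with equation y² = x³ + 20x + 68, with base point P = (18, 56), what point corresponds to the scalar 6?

(30, 7)

Double-and-add on 6 = (110)₂. Start with P = (18, 56) for the leading 1-bit.
double: tangent at (18, 56): λ = (3·18² + 20)/(2·56) ≡ 69/41. 41⁻¹ ≡ 26 (mod 71), so λ ≡ 69·26 ≡ 19.
  x = λ² - 18 - 18 = 361 - 36 ≡ 41; y = λ·(18 - 41) - 56 ≡ 4. → (41, 4)
add P: (41, 4) + (18, 56). λ = (56 - 4)/(18 - 41) ≡ 52/48 mod 71. 48⁻¹ ≡ 37 (mod 71) since 48·37 = 1776 ≡ 1, so λ ≡ 7.
  x = λ² - 41 - 18 = 49 - 59 ≡ 61; y = λ·(41 - 61) - 4 ≡ 69. → (61, 69)
double: tangent at (61, 69): λ = (3·61² + 20)/(2·69) ≡ 36/67. 67⁻¹ ≡ 53 (mod 71), so λ ≡ 36·53 ≡ 62.
  x = λ² - 61 - 61 = 3844 - 122 ≡ 30; y = λ·(61 - 30) - 69 ≡ 7. → (30, 7)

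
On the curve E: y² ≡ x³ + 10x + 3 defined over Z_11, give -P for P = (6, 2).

(6, 9)

-(6, 2) = (6, -2 mod 11) = (6, 9).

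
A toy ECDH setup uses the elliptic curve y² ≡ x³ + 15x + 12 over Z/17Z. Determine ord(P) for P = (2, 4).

11

2P: tangent at (2, 4): λ = (3·2² + 15)/(2·4) ≡ 10/8. 8⁻¹ ≡ 15 (mod 17), so λ ≡ 10·15 ≡ 14.
  x = λ² - 2 - 2 = 196 - 4 ≡ 5; y = λ·(2 - 5) - 4 ≡ 5. → (5, 5)
3P: (5, 5) + (2, 4). λ = (4 - 5)/(2 - 5) ≡ 16/14 mod 17. 14⁻¹ ≡ 11 (mod 17), so λ ≡ 6.
  x = λ² - 5 - 2 = 36 - 7 ≡ 12; y = λ·(5 - 12) - 5 ≡ 4. → (12, 4)
4P: (12, 4) + (2, 4). λ = (4 - 4)/(2 - 12) ≡ 0/7 mod 17. 7⁻¹ ≡ 5 (mod 17) since 7·5 = 35 ≡ 1, so λ ≡ 0.
  x = λ² - 12 - 2 = 0 - 14 ≡ 3; y = λ·(12 - 3) - 4 ≡ 13. → (3, 13)
5P: (3, 13) + (2, 4). λ = (4 - 13)/(2 - 3) ≡ 8/16 mod 17. 16⁻¹ ≡ 16 (mod 17), so λ ≡ 9.
  x = λ² - 3 - 2 = 81 - 5 ≡ 8; y = λ·(3 - 8) - 13 ≡ 10. → (8, 10)
6P: (8, 10) + (2, 4). λ = (4 - 10)/(2 - 8) ≡ 11/11 mod 17. 11⁻¹ ≡ 14 (mod 17), so λ ≡ 1.
  x = λ² - 8 - 2 = 1 - 10 ≡ 8; y = λ·(8 - 8) - 10 ≡ 7. → (8, 7)
7P: (8, 7) + (2, 4). λ = (4 - 7)/(2 - 8) ≡ 14/11 mod 17. 11⁻¹ ≡ 14 (mod 17) since 11·14 = 154 ≡ 1, so λ ≡ 9.
  x = λ² - 8 - 2 = 81 - 10 ≡ 3; y = λ·(8 - 3) - 7 ≡ 4. → (3, 4)
8P: (3, 4) + (2, 4). λ = (4 - 4)/(2 - 3) ≡ 0/16 mod 17. 16⁻¹ ≡ 16 (mod 17), so λ ≡ 0.
  x = λ² - 3 - 2 = 0 - 5 ≡ 12; y = λ·(3 - 12) - 4 ≡ 13. → (12, 13)
9P: (12, 13) + (2, 4). λ = (4 - 13)/(2 - 12) ≡ 8/7 mod 17. 7⁻¹ ≡ 5 (mod 17), so λ ≡ 6.
  x = λ² - 12 - 2 = 36 - 14 ≡ 5; y = λ·(12 - 5) - 13 ≡ 12. → (5, 12)
10P: (5, 12) + (2, 4). λ = (4 - 12)/(2 - 5) ≡ 9/14 mod 17. 14⁻¹ ≡ 11 (mod 17), so λ ≡ 14.
  x = λ² - 5 - 2 = 196 - 7 ≡ 2; y = λ·(5 - 2) - 12 ≡ 13. → (2, 13)
11P: (2, 13) + (2, 4): same x and y₁ ≡ -y₂, so the sum is ∞.
11P = ∞, so the order is 11.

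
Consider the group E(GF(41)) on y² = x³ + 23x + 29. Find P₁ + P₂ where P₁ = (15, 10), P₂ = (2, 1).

(15, 10) + (2, 1). λ = (1 - 10)/(2 - 15) ≡ 32/28 mod 41. 28⁻¹ ≡ 22 (mod 41), so λ ≡ 7.
  x = λ² - 15 - 2 = 49 - 17 ≡ 32; y = λ·(15 - 32) - 10 ≡ 35. → (32, 35)

(32, 35)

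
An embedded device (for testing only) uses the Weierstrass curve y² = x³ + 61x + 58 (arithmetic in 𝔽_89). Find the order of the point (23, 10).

2P: tangent at (23, 10): λ = (3·23² + 61)/(2·10) ≡ 46/20. 20⁻¹ ≡ 49 (mod 89) since 20·49 = 980 ≡ 1, so λ ≡ 46·49 ≡ 29.
  x = λ² - 23 - 23 = 841 - 46 ≡ 83; y = λ·(23 - 83) - 10 ≡ 30. → (83, 30)
3P: (83, 30) + (23, 10). λ = (10 - 30)/(23 - 83) ≡ 69/29 mod 89. 29⁻¹ ≡ 43 (mod 89), so λ ≡ 30.
  x = λ² - 83 - 23 = 900 - 106 ≡ 82; y = λ·(83 - 82) - 30 ≡ 0. → (82, 0)
4P: (82, 0) + (23, 10). λ = (10 - 0)/(23 - 82) ≡ 10/30 mod 89. 30⁻¹ ≡ 3 (mod 89), so λ ≡ 30.
  x = λ² - 82 - 23 = 900 - 105 ≡ 83; y = λ·(82 - 83) - 0 ≡ 59. → (83, 59)
5P: (83, 59) + (23, 10). λ = (10 - 59)/(23 - 83) ≡ 40/29 mod 89. 29⁻¹ ≡ 43 (mod 89), so λ ≡ 29.
  x = λ² - 83 - 23 = 841 - 106 ≡ 23; y = λ·(83 - 23) - 59 ≡ 79. → (23, 79)
6P: (23, 79) + (23, 10): same x and y₁ ≡ -y₂, so the sum is 𝒪.
6P = 𝒪, so the order is 6.

6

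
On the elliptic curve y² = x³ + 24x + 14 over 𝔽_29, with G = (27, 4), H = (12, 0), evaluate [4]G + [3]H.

(14, 7)

First 4G:
Double-and-add on 4 = (100)₂. Start with G = (27, 4) for the leading 1-bit.
double: tangent at (27, 4): λ = (3·27² + 24)/(2·4) ≡ 7/8. 8⁻¹ ≡ 11 (mod 29), so λ ≡ 7·11 ≡ 19.
  x = λ² - 27 - 27 = 361 - 54 ≡ 17; y = λ·(27 - 17) - 4 ≡ 12. → (17, 12)
double: tangent at (17, 12): λ = (3·17² + 24)/(2·12) ≡ 21/24. 24⁻¹ ≡ 23 (mod 29) since 24·23 = 552 ≡ 1, so λ ≡ 21·23 ≡ 19.
  x = λ² - 17 - 17 = 361 - 34 ≡ 8; y = λ·(17 - 8) - 12 ≡ 14. → (8, 14)
4G = (8, 14).
Next 3H:
Repeated addition: build up to 3H.
2H: (12, 0) + (12, 0): same x and y₁ ≡ -y₂, so the sum is O.
3H: O + (12, 0) = (12, 0) (identity).
3H = (12, 0).
Finally 4G + 3H:
(8, 14) + (12, 0). λ = (0 - 14)/(12 - 8) ≡ 15/4 mod 29. 4⁻¹ ≡ 22 (mod 29) since 4·22 = 88 ≡ 1, so λ ≡ 11.
  x = λ² - 8 - 12 = 121 - 20 ≡ 14; y = λ·(8 - 14) - 14 ≡ 7. → (14, 7)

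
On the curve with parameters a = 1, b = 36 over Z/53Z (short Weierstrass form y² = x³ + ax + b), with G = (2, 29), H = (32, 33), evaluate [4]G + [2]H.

(35, 4)

First 4G:
Double-and-add on 4 = (100)₂. Start with G = (2, 29) for the leading 1-bit.
double: tangent at (2, 29): λ = (3·2² + 1)/(2·29) ≡ 13/5. 5⁻¹ ≡ 32 (mod 53), so λ ≡ 13·32 ≡ 45.
  x = λ² - 2 - 2 = 2025 - 4 ≡ 7; y = λ·(2 - 7) - 29 ≡ 11. → (7, 11)
double: tangent at (7, 11): λ = (3·7² + 1)/(2·11) ≡ 42/22. 22⁻¹ ≡ 41 (mod 53) since 22·41 = 902 ≡ 1, so λ ≡ 42·41 ≡ 26.
  x = λ² - 7 - 7 = 676 - 14 ≡ 26; y = λ·(7 - 26) - 11 ≡ 25. → (26, 25)
4G = (26, 25).
Next 2H:
Repeated addition: build up to 2H.
2H: tangent at (32, 33): λ = (3·32² + 1)/(2·33) ≡ 52/13. 13⁻¹ ≡ 49 (mod 53), so λ ≡ 52·49 ≡ 4.
  x = λ² - 32 - 32 = 16 - 64 ≡ 5; y = λ·(32 - 5) - 33 ≡ 22. → (5, 22)
2H = (5, 22).
Finally 4G + 2H:
(26, 25) + (5, 22). λ = (22 - 25)/(5 - 26) ≡ 50/32 mod 53. 32⁻¹ ≡ 5 (mod 53) since 32·5 = 160 ≡ 1, so λ ≡ 38.
  x = λ² - 26 - 5 = 1444 - 31 ≡ 35; y = λ·(26 - 35) - 25 ≡ 4. → (35, 4)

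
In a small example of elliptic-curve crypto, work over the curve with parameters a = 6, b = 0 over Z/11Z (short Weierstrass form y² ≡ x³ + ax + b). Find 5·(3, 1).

(3, 10)

Write P = (3, 1).
Repeated addition: build up to 5P.
2P: tangent at (3, 1): λ = (3·3² + 6)/(2·1) ≡ 0/2. 2⁻¹ ≡ 6 (mod 11), so λ ≡ 0·6 ≡ 0.
  x = λ² - 3 - 3 = 0 - 6 ≡ 5; y = λ·(3 - 5) - 1 ≡ 10. → (5, 10)
3P: (5, 10) + (3, 1). λ = (1 - 10)/(3 - 5) ≡ 2/9 mod 11. 9⁻¹ ≡ 5 (mod 11) since 9·5 = 45 ≡ 1, so λ ≡ 10.
  x = λ² - 5 - 3 = 100 - 8 ≡ 4; y = λ·(5 - 4) - 10 ≡ 0. → (4, 0)
4P: (4, 0) + (3, 1). λ = (1 - 0)/(3 - 4) ≡ 1/10 mod 11. 10⁻¹ ≡ 10 (mod 11) since 10·10 = 100 ≡ 1, so λ ≡ 10.
  x = λ² - 4 - 3 = 100 - 7 ≡ 5; y = λ·(4 - 5) - 0 ≡ 1. → (5, 1)
5P: (5, 1) + (3, 1). λ = (1 - 1)/(3 - 5) ≡ 0/9 mod 11. 9⁻¹ ≡ 5 (mod 11), so λ ≡ 0.
  x = λ² - 5 - 3 = 0 - 8 ≡ 3; y = λ·(5 - 3) - 1 ≡ 10. → (3, 10)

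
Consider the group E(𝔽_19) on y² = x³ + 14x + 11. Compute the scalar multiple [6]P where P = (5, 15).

Double-and-add on 6 = (110)₂. Start with P = (5, 15) for the leading 1-bit.
double: tangent at (5, 15): λ = (3·5² + 14)/(2·15) ≡ 13/11. 11⁻¹ ≡ 7 (mod 19), so λ ≡ 13·7 ≡ 15.
  x = λ² - 5 - 5 = 225 - 10 ≡ 6; y = λ·(5 - 6) - 15 ≡ 8. → (6, 8)
add P: (6, 8) + (5, 15). λ = (15 - 8)/(5 - 6) ≡ 7/18 mod 19. 18⁻¹ ≡ 18 (mod 19) since 18·18 = 324 ≡ 1, so λ ≡ 12.
  x = λ² - 6 - 5 = 144 - 11 ≡ 0; y = λ·(6 - 0) - 8 ≡ 7. → (0, 7)
double: tangent at (0, 7): λ = (3·0² + 14)/(2·7) ≡ 14/14. 14⁻¹ ≡ 15 (mod 19), so λ ≡ 14·15 ≡ 1.
  x = λ² - 0 - 0 = 1 - 0 ≡ 1; y = λ·(0 - 1) - 7 ≡ 11. → (1, 11)

(1, 11)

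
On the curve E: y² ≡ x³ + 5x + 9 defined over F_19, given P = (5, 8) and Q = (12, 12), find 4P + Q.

First 4P:
Repeated addition: build up to 4P.
2P: tangent at (5, 8): λ = (3·5² + 5)/(2·8) ≡ 4/16. 16⁻¹ ≡ 6 (mod 19) since 16·6 = 96 ≡ 1, so λ ≡ 4·6 ≡ 5.
  x = λ² - 5 - 5 = 25 - 10 ≡ 15; y = λ·(5 - 15) - 8 ≡ 18. → (15, 18)
3P: (15, 18) + (5, 8). λ = (8 - 18)/(5 - 15) ≡ 9/9 mod 19. 9⁻¹ ≡ 17 (mod 19) since 9·17 = 153 ≡ 1, so λ ≡ 1.
  x = λ² - 15 - 5 = 1 - 20 ≡ 0; y = λ·(15 - 0) - 18 ≡ 16. → (0, 16)
4P: (0, 16) + (5, 8). λ = (8 - 16)/(5 - 0) ≡ 11/5 mod 19. 5⁻¹ ≡ 4 (mod 19), so λ ≡ 6.
  x = λ² - 0 - 5 = 36 - 5 ≡ 12; y = λ·(0 - 12) - 16 ≡ 7. → (12, 7)
4P = (12, 7).
Finally 4P + Q:
(12, 7) + (12, 12): same x and y₁ ≡ -y₂, so the sum is O.

O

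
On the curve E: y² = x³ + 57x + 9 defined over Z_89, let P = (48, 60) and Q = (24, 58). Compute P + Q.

(51, 51)

(48, 60) + (24, 58). λ = (58 - 60)/(24 - 48) ≡ 87/65 mod 89. 65⁻¹ ≡ 63 (mod 89), so λ ≡ 52.
  x = λ² - 48 - 24 = 2704 - 72 ≡ 51; y = λ·(48 - 51) - 60 ≡ 51. → (51, 51)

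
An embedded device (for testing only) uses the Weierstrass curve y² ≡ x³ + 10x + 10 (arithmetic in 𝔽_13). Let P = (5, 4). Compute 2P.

tangent at (5, 4): λ = (3·5² + 10)/(2·4) ≡ 7/8. 8⁻¹ ≡ 5 (mod 13), so λ ≡ 7·5 ≡ 9.
  x = λ² - 5 - 5 = 81 - 10 ≡ 6; y = λ·(5 - 6) - 4 ≡ 0. → (6, 0)

(6, 0)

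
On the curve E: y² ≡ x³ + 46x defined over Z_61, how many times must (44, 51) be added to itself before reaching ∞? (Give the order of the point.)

2P: tangent at (44, 51): λ = (3·44² + 46)/(2·51) ≡ 59/41. 41⁻¹ ≡ 3 (mod 61), so λ ≡ 59·3 ≡ 55.
  x = λ² - 44 - 44 = 3025 - 88 ≡ 9; y = λ·(44 - 9) - 51 ≡ 44. → (9, 44)
3P: (9, 44) + (44, 51). λ = (51 - 44)/(44 - 9) ≡ 7/35 mod 61. 35⁻¹ ≡ 7 (mod 61) since 35·7 = 245 ≡ 1, so λ ≡ 49.
  x = λ² - 9 - 44 = 2401 - 53 ≡ 30; y = λ·(9 - 30) - 44 ≡ 25. → (30, 25)
4P: (30, 25) + (44, 51). λ = (51 - 25)/(44 - 30) ≡ 26/14 mod 61. 14⁻¹ ≡ 48 (mod 61), so λ ≡ 28.
  x = λ² - 30 - 44 = 784 - 74 ≡ 39; y = λ·(30 - 39) - 25 ≡ 28. → (39, 28)
5P: (39, 28) + (44, 51). λ = (51 - 28)/(44 - 39) ≡ 23/5 mod 61. 5⁻¹ ≡ 49 (mod 61) since 5·49 = 245 ≡ 1, so λ ≡ 29.
  x = λ² - 39 - 44 = 841 - 83 ≡ 26; y = λ·(39 - 26) - 28 ≡ 44. → (26, 44)
6P: (26, 44) + (44, 51). λ = (51 - 44)/(44 - 26) ≡ 7/18 mod 61. 18⁻¹ ≡ 17 (mod 61), so λ ≡ 58.
  x = λ² - 26 - 44 = 3364 - 70 ≡ 0; y = λ·(26 - 0) - 44 ≡ 0. → (0, 0)
7P: (0, 0) + (44, 51). λ = (51 - 0)/(44 - 0) ≡ 51/44 mod 61. 44⁻¹ ≡ 43 (mod 61), so λ ≡ 58.
  x = λ² - 0 - 44 = 3364 - 44 ≡ 26; y = λ·(0 - 26) - 0 ≡ 17. → (26, 17)
8P: (26, 17) + (44, 51). λ = (51 - 17)/(44 - 26) ≡ 34/18 mod 61. 18⁻¹ ≡ 17 (mod 61) since 18·17 = 306 ≡ 1, so λ ≡ 29.
  x = λ² - 26 - 44 = 841 - 70 ≡ 39; y = λ·(26 - 39) - 17 ≡ 33. → (39, 33)
9P: (39, 33) + (44, 51). λ = (51 - 33)/(44 - 39) ≡ 18/5 mod 61. 5⁻¹ ≡ 49 (mod 61) since 5·49 = 245 ≡ 1, so λ ≡ 28.
  x = λ² - 39 - 44 = 784 - 83 ≡ 30; y = λ·(39 - 30) - 33 ≡ 36. → (30, 36)
10P: (30, 36) + (44, 51). λ = (51 - 36)/(44 - 30) ≡ 15/14 mod 61. 14⁻¹ ≡ 48 (mod 61), so λ ≡ 49.
  x = λ² - 30 - 44 = 2401 - 74 ≡ 9; y = λ·(30 - 9) - 36 ≡ 17. → (9, 17)
11P: (9, 17) + (44, 51). λ = (51 - 17)/(44 - 9) ≡ 34/35 mod 61. 35⁻¹ ≡ 7 (mod 61), so λ ≡ 55.
  x = λ² - 9 - 44 = 3025 - 53 ≡ 44; y = λ·(9 - 44) - 17 ≡ 10. → (44, 10)
12P: (44, 10) + (44, 51): same x and y₁ ≡ -y₂, so the sum is ∞.
12P = ∞, so the order is 12.

12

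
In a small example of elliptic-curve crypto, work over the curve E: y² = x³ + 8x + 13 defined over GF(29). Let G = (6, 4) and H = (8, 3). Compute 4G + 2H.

(13, 9)

First 4G:
Double-and-add on 4 = (100)₂. Start with G = (6, 4) for the leading 1-bit.
double: tangent at (6, 4): λ = (3·6² + 8)/(2·4) ≡ 0/8. 8⁻¹ ≡ 11 (mod 29), so λ ≡ 0·11 ≡ 0.
  x = λ² - 6 - 6 = 0 - 12 ≡ 17; y = λ·(6 - 17) - 4 ≡ 25. → (17, 25)
double: tangent at (17, 25): λ = (3·17² + 8)/(2·25) ≡ 5/21. 21⁻¹ ≡ 18 (mod 29) since 21·18 = 378 ≡ 1, so λ ≡ 5·18 ≡ 3.
  x = λ² - 17 - 17 = 9 - 34 ≡ 4; y = λ·(17 - 4) - 25 ≡ 14. → (4, 14)
4G = (4, 14).
Next 2H:
Repeated addition: build up to 2H.
2H: tangent at (8, 3): λ = (3·8² + 8)/(2·3) ≡ 26/6. 6⁻¹ ≡ 5 (mod 29), so λ ≡ 26·5 ≡ 14.
  x = λ² - 8 - 8 = 196 - 16 ≡ 6; y = λ·(8 - 6) - 3 ≡ 25. → (6, 25)
2H = (6, 25).
Finally 4G + 2H:
(4, 14) + (6, 25). λ = (25 - 14)/(6 - 4) ≡ 11/2 mod 29. 2⁻¹ ≡ 15 (mod 29) since 2·15 = 30 ≡ 1, so λ ≡ 20.
  x = λ² - 4 - 6 = 400 - 10 ≡ 13; y = λ·(4 - 13) - 14 ≡ 9. → (13, 9)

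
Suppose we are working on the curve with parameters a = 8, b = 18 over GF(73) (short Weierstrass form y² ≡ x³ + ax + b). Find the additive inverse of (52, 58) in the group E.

(52, 15)

-(52, 58) = (52, -58 mod 73) = (52, 15).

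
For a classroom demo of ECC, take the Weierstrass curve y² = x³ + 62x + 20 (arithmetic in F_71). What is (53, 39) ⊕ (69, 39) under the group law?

(20, 32)

(53, 39) + (69, 39). λ = (39 - 39)/(69 - 53) ≡ 0/16 mod 71. 16⁻¹ ≡ 40 (mod 71), so λ ≡ 0.
  x = λ² - 53 - 69 = 0 - 122 ≡ 20; y = λ·(53 - 20) - 39 ≡ 32. → (20, 32)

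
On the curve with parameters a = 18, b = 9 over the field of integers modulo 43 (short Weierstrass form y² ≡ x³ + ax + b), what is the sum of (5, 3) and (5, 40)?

The two points share x = 5 and their y-coordinates satisfy 3 + 40 ≡ 0 (mod 43), so they are inverses. Their sum is O.

O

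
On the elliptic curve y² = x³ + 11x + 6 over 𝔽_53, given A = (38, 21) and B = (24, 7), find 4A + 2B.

(52, 10)

First 4A:
Repeated addition: build up to 4A.
2A: tangent at (38, 21): λ = (3·38² + 11)/(2·21) ≡ 50/42. 42⁻¹ ≡ 24 (mod 53), so λ ≡ 50·24 ≡ 34.
  x = λ² - 38 - 38 = 1156 - 76 ≡ 20; y = λ·(38 - 20) - 21 ≡ 8. → (20, 8)
3A: (20, 8) + (38, 21). λ = (21 - 8)/(38 - 20) ≡ 13/18 mod 53. 18⁻¹ ≡ 3 (mod 53) since 18·3 = 54 ≡ 1, so λ ≡ 39.
  x = λ² - 20 - 38 = 1521 - 58 ≡ 32; y = λ·(20 - 32) - 8 ≡ 1. → (32, 1)
4A: (32, 1) + (38, 21). λ = (21 - 1)/(38 - 32) ≡ 20/6 mod 53. 6⁻¹ ≡ 9 (mod 53) since 6·9 = 54 ≡ 1, so λ ≡ 21.
  x = λ² - 32 - 38 = 441 - 70 ≡ 0; y = λ·(32 - 0) - 1 ≡ 35. → (0, 35)
4A = (0, 35).
Next 2B:
Repeated addition: build up to 2B.
2B: tangent at (24, 7): λ = (3·24² + 11)/(2·7) ≡ 43/14. 14⁻¹ ≡ 19 (mod 53), so λ ≡ 43·19 ≡ 22.
  x = λ² - 24 - 24 = 484 - 48 ≡ 12; y = λ·(24 - 12) - 7 ≡ 45. → (12, 45)
2B = (12, 45).
Finally 4A + 2B:
(0, 35) + (12, 45). λ = (45 - 35)/(12 - 0) ≡ 10/12 mod 53. 12⁻¹ ≡ 31 (mod 53), so λ ≡ 45.
  x = λ² - 0 - 12 = 2025 - 12 ≡ 52; y = λ·(0 - 52) - 35 ≡ 10. → (52, 10)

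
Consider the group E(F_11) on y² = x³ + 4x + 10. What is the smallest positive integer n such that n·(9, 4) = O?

5

2P: tangent at (9, 4): λ = (3·9² + 4)/(2·4) ≡ 5/8. 8⁻¹ ≡ 7 (mod 11) since 8·7 = 56 ≡ 1, so λ ≡ 5·7 ≡ 2.
  x = λ² - 9 - 9 = 4 - 18 ≡ 8; y = λ·(9 - 8) - 4 ≡ 9. → (8, 9)
3P: (8, 9) + (9, 4). λ = (4 - 9)/(9 - 8) ≡ 6/1 mod 11. 1⁻¹ ≡ 1 (mod 11), so λ ≡ 6.
  x = λ² - 8 - 9 = 36 - 17 ≡ 8; y = λ·(8 - 8) - 9 ≡ 2. → (8, 2)
4P: (8, 2) + (9, 4). λ = (4 - 2)/(9 - 8) ≡ 2/1 mod 11. 1⁻¹ ≡ 1 (mod 11), so λ ≡ 2.
  x = λ² - 8 - 9 = 4 - 17 ≡ 9; y = λ·(8 - 9) - 2 ≡ 7. → (9, 7)
5P: (9, 7) + (9, 4): same x and y₁ ≡ -y₂, so the sum is O.
5P = O, so the order is 5.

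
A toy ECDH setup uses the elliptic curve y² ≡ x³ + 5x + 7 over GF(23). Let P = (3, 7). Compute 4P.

Repeated addition: build up to 4P.
2P: tangent at (3, 7): λ = (3·3² + 5)/(2·7) ≡ 9/14. 14⁻¹ ≡ 5 (mod 23) since 14·5 = 70 ≡ 1, so λ ≡ 9·5 ≡ 22.
  x = λ² - 3 - 3 = 484 - 6 ≡ 18; y = λ·(3 - 18) - 7 ≡ 8. → (18, 8)
3P: (18, 8) + (3, 7). λ = (7 - 8)/(3 - 18) ≡ 22/8 mod 23. 8⁻¹ ≡ 3 (mod 23), so λ ≡ 20.
  x = λ² - 18 - 3 = 400 - 21 ≡ 11; y = λ·(18 - 11) - 8 ≡ 17. → (11, 17)
4P: (11, 17) + (3, 7). λ = (7 - 17)/(3 - 11) ≡ 13/15 mod 23. 15⁻¹ ≡ 20 (mod 23) since 15·20 = 300 ≡ 1, so λ ≡ 7.
  x = λ² - 11 - 3 = 49 - 14 ≡ 12; y = λ·(11 - 12) - 17 ≡ 22. → (12, 22)

(12, 22)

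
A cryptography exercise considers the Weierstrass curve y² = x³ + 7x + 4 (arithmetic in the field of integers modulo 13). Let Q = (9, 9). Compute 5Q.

(9, 4)

Repeated addition: build up to 5Q.
2Q: tangent at (9, 9): λ = (3·9² + 7)/(2·9) ≡ 3/5. 5⁻¹ ≡ 8 (mod 13), so λ ≡ 3·8 ≡ 11.
  x = λ² - 9 - 9 = 121 - 18 ≡ 12; y = λ·(9 - 12) - 9 ≡ 10. → (12, 10)
3Q: (12, 10) + (9, 9). λ = (9 - 10)/(9 - 12) ≡ 12/10 mod 13. 10⁻¹ ≡ 4 (mod 13) since 10·4 = 40 ≡ 1, so λ ≡ 9.
  x = λ² - 12 - 9 = 81 - 21 ≡ 8; y = λ·(12 - 8) - 10 ≡ 0. → (8, 0)
4Q: (8, 0) + (9, 9). λ = (9 - 0)/(9 - 8) ≡ 9/1 mod 13. 1⁻¹ ≡ 1 (mod 13), so λ ≡ 9.
  x = λ² - 8 - 9 = 81 - 17 ≡ 12; y = λ·(8 - 12) - 0 ≡ 3. → (12, 3)
5Q: (12, 3) + (9, 9). λ = (9 - 3)/(9 - 12) ≡ 6/10 mod 13. 10⁻¹ ≡ 4 (mod 13), so λ ≡ 11.
  x = λ² - 12 - 9 = 121 - 21 ≡ 9; y = λ·(12 - 9) - 3 ≡ 4. → (9, 4)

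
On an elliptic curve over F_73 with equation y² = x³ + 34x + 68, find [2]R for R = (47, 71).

(54, 70)

tangent at (47, 71): λ = (3·47² + 34)/(2·71) ≡ 18/69. 69⁻¹ ≡ 18 (mod 73) since 69·18 = 1242 ≡ 1, so λ ≡ 18·18 ≡ 32.
  x = λ² - 47 - 47 = 1024 - 94 ≡ 54; y = λ·(47 - 54) - 71 ≡ 70. → (54, 70)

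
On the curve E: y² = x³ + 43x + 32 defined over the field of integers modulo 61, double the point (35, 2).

(3, 35)

tangent at (35, 2): λ = (3·35² + 43)/(2·2) ≡ 58/4. 4⁻¹ ≡ 46 (mod 61), so λ ≡ 58·46 ≡ 45.
  x = λ² - 35 - 35 = 2025 - 70 ≡ 3; y = λ·(35 - 3) - 2 ≡ 35. → (3, 35)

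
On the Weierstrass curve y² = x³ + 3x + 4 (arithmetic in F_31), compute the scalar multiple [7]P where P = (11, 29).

Repeated addition: build up to 7P.
2P: tangent at (11, 29): λ = (3·11² + 3)/(2·29) ≡ 25/27. 27⁻¹ ≡ 23 (mod 31), so λ ≡ 25·23 ≡ 17.
  x = λ² - 11 - 11 = 289 - 22 ≡ 19; y = λ·(11 - 19) - 29 ≡ 21. → (19, 21)
3P: (19, 21) + (11, 29). λ = (29 - 21)/(11 - 19) ≡ 8/23 mod 31. 23⁻¹ ≡ 27 (mod 31), so λ ≡ 30.
  x = λ² - 19 - 11 = 900 - 30 ≡ 2; y = λ·(19 - 2) - 21 ≡ 24. → (2, 24)
4P: (2, 24) + (11, 29). λ = (29 - 24)/(11 - 2) ≡ 5/9 mod 31. 9⁻¹ ≡ 7 (mod 31) since 9·7 = 63 ≡ 1, so λ ≡ 4.
  x = λ² - 2 - 11 = 16 - 13 ≡ 3; y = λ·(2 - 3) - 24 ≡ 3. → (3, 3)
5P: (3, 3) + (11, 29). λ = (29 - 3)/(11 - 3) ≡ 26/8 mod 31. 8⁻¹ ≡ 4 (mod 31), so λ ≡ 11.
  x = λ² - 3 - 11 = 121 - 14 ≡ 14; y = λ·(3 - 14) - 3 ≡ 0. → (14, 0)
6P: (14, 0) + (11, 29). λ = (29 - 0)/(11 - 14) ≡ 29/28 mod 31. 28⁻¹ ≡ 10 (mod 31), so λ ≡ 11.
  x = λ² - 14 - 11 = 121 - 25 ≡ 3; y = λ·(14 - 3) - 0 ≡ 28. → (3, 28)
7P: (3, 28) + (11, 29). λ = (29 - 28)/(11 - 3) ≡ 1/8 mod 31. 8⁻¹ ≡ 4 (mod 31) since 8·4 = 32 ≡ 1, so λ ≡ 4.
  x = λ² - 3 - 11 = 16 - 14 ≡ 2; y = λ·(3 - 2) - 28 ≡ 7. → (2, 7)

(2, 7)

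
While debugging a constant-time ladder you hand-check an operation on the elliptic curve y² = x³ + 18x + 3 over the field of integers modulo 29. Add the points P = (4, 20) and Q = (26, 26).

(24, 22)

(4, 20) + (26, 26). λ = (26 - 20)/(26 - 4) ≡ 6/22 mod 29. 22⁻¹ ≡ 4 (mod 29), so λ ≡ 24.
  x = λ² - 4 - 26 = 576 - 30 ≡ 24; y = λ·(4 - 24) - 20 ≡ 22. → (24, 22)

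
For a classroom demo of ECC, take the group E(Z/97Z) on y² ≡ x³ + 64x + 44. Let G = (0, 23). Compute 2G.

tangent at (0, 23): λ = (3·0² + 64)/(2·23) ≡ 64/46. 46⁻¹ ≡ 19 (mod 97), so λ ≡ 64·19 ≡ 52.
  x = λ² - 0 - 0 = 2704 - 0 ≡ 85; y = λ·(0 - 85) - 23 ≡ 19. → (85, 19)

(85, 19)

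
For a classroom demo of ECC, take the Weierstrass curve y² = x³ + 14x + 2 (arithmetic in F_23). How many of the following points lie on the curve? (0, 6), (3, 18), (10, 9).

(0, 6): 6² ≡ 13, rhs ≡ 2 → off.
(3, 18): 18² ≡ 2, rhs ≡ 2 → on.
(10, 9): 9² ≡ 12, rhs ≡ 15 → off.

1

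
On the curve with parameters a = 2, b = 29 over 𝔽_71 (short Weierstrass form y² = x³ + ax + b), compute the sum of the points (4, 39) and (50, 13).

(60, 5)

(4, 39) + (50, 13). λ = (13 - 39)/(50 - 4) ≡ 45/46 mod 71. 46⁻¹ ≡ 17 (mod 71) since 46·17 = 782 ≡ 1, so λ ≡ 55.
  x = λ² - 4 - 50 = 3025 - 54 ≡ 60; y = λ·(4 - 60) - 39 ≡ 5. → (60, 5)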